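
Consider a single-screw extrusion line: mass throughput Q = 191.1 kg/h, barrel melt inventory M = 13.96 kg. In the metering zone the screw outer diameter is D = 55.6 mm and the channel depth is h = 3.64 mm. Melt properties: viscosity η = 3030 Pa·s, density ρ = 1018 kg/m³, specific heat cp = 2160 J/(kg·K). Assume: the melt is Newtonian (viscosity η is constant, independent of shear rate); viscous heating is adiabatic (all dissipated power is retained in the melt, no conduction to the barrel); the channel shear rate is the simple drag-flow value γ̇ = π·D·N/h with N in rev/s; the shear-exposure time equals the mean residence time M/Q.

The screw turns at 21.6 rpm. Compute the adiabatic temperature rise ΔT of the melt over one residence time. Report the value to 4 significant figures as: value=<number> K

Q_s = Q / 3600 = 191.1 / 3600 = 0.0530833 kg/s
Mean residence time: t_res = M/Q_s = 13.96 kg / 0.0530833 kg/s = 262.983 s
Geometry in metres: D = 55.6 mm → 0.0556 m, h = 3.64 mm → 0.00364 m; screw speed N = 21.6 rpm = 0.36 rev/s
γ̇ = π·D·N / h = π · 0.0556 · 0.36 / 0.00364 = 17.2753 s⁻¹
ΔT = η·γ̇²·t_res / (ρ·cp) = 3030 · (17.2753)² · 262.983 / (1018 · 2160) = 108.148 K

value=108.1 K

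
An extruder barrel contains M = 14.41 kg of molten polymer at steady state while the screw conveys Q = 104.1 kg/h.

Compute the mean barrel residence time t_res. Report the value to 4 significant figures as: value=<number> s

Convert throughput: Q = 104.1 kg/h = 104.1/3600 = 0.0289167 kg/s
Mean residence time: t_res = M/Q_s = 14.41 kg / 0.0289167 kg/s = 498.329 s

value=498.3 s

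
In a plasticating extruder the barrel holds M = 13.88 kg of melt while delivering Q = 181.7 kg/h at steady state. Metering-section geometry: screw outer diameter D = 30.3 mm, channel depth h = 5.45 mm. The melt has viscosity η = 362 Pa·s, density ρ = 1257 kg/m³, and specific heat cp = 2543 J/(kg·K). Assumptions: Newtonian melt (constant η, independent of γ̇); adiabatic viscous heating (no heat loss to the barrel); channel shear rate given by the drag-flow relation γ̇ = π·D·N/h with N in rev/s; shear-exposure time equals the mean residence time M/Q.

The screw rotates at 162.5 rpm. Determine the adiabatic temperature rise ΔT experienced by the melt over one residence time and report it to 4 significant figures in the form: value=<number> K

Throughput in SI: Q_s = 181.7 kg/h ÷ 3600 s/h = 0.0504722 kg/s
t_res = M / Q_s = 13.88 / 0.0504722 = 275.003 s
D = 30.3 mm = 0.0303 m;  h = 5.45 mm = 0.00545 m;  N = 162.5 rpm / 60 = 2.70833 rev/s
γ̇ = π·D·N / h = π · 0.0303 · 2.70833 / 0.00545 = 47.304 s⁻¹
ΔT = η·γ̇²·t_res / (ρ·cp) = 362 · (47.304)² · 275.003 / (1257 · 2543) = 69.6884 K

value=69.69 K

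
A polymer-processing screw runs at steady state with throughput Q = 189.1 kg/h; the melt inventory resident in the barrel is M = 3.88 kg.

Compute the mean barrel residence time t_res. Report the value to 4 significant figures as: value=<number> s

value=73.87 s

Throughput in SI: Q_s = 189.1 kg/h ÷ 3600 s/h = 0.0525278 kg/s
Mean residence time: t_res = M/Q_s = 3.88 kg / 0.0525278 kg/s = 73.8657 s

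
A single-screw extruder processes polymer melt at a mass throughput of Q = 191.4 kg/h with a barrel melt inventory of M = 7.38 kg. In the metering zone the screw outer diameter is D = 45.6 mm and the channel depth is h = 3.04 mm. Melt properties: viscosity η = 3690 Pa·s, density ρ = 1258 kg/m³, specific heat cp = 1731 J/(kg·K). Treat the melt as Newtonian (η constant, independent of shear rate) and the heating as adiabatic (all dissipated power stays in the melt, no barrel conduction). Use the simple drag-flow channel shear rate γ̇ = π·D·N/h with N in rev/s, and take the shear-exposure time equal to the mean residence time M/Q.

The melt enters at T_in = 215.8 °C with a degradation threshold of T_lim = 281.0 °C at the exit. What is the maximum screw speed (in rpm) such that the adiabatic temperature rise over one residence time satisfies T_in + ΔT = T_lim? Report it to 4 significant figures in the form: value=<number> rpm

value=21.20 rpm

Convert throughput: Q = 191.4 kg/h = 191.4/3600 = 0.0531667 kg/s
t_res = M / Q_s = 7.38 / 0.0531667 = 138.809 s
D = 45.6 mm = 0.0456 m;  h = 3.04 mm = 0.00304 m
ΔT_a = T_lim − T_in = 281.0 °C − 215.8 °C = 65.2 K
γ̇_max² = ΔT_a·ρ·cp / (η·t_res) = [65.2 × 1258 × 1731] / [3690 × 138.809] = 277.193 s⁻²
γ̇_max = sqrt(277.193) = 16.6491 s⁻¹
Solve γ̇ = πDN/h for N: N_max = γ̇_max·h/(π·D) = 16.6491 × 0.00304 / (π × 0.0456) = 0.353305 rev/s = 21.1983 rpm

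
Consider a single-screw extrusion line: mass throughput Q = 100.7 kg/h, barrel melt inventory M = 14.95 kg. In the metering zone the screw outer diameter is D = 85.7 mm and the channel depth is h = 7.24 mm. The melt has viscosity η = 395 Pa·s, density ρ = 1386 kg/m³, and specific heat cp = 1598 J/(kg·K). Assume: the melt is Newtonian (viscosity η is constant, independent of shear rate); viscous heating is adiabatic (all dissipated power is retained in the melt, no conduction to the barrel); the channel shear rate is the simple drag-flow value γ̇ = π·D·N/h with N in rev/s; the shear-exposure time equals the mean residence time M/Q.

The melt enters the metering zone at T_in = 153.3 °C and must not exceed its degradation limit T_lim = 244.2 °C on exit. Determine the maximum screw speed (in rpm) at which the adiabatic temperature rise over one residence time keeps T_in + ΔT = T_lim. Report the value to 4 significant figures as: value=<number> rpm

Q_s = Q / 3600 = 100.7 / 3600 = 0.0279722 kg/s
t_res = M / Q_s = 14.95 / 0.0279722 = 534.459 s
D = 85.7 mm = 0.0857 m;  h = 7.24 mm = 0.00724 m
Allowable rise: ΔT_a = T_lim − T_in = 244.2 − 153.3 = 90.9 K
γ̇_max² = ΔT_a·ρ·cp/(η·t_res) = 90.9·1386·1598/(395·534.459) = 953.658 s⁻²
γ̇_max = sqrt(953.658) = 30.8814 s⁻¹
Solve γ̇ = πDN/h for N: N_max = γ̇_max·h/(π·D) = 30.8814 × 0.00724 / (π × 0.0857) = 0.830432 rev/s = 49.8259 rpm

value=49.83 rpm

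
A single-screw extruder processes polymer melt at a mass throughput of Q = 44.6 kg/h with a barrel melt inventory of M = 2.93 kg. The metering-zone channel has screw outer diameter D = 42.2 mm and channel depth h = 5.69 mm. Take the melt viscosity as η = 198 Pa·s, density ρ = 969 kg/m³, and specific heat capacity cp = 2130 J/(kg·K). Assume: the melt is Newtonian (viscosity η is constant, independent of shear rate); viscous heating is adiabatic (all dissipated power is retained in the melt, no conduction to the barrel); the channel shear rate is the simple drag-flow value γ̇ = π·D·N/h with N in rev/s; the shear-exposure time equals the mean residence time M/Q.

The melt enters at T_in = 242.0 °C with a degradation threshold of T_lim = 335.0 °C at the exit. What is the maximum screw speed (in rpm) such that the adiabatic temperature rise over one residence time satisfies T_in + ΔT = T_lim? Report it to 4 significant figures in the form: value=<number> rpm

Throughput in SI: Q_s = 44.6 kg/h ÷ 3600 s/h = 0.0123889 kg/s
t_res = M / Q_s = 2.93 ÷ 0.0123889 = 236.502 s
D = 42.2 mm = 0.0422 m;  h = 5.69 mm = 0.00569 m
Allowable rise: ΔT_a = T_lim − T_in = 335.0 − 242.0 = 93 K
γ̇_max² = ΔT_a·ρ·cp/(η·t_res) = 93·969·2130/(198·236.502) = 4099.08 s⁻²
γ̇_max = sqrt(4099.08) = 64.024 s⁻¹
N_max = γ̇_max h / (πD) = 64.024·0.00569/(π·0.0422) = 2.74785 rev/s → ×60 = 164.871 rpm

value=164.9 rpm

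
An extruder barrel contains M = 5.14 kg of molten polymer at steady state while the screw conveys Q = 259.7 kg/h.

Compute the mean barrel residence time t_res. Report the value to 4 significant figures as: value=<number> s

Throughput in SI: Q_s = 259.7 kg/h ÷ 3600 s/h = 0.0721389 kg/s
t_res = M / Q_s = 5.14 / 0.0721389 = 71.2514 s

value=71.25 s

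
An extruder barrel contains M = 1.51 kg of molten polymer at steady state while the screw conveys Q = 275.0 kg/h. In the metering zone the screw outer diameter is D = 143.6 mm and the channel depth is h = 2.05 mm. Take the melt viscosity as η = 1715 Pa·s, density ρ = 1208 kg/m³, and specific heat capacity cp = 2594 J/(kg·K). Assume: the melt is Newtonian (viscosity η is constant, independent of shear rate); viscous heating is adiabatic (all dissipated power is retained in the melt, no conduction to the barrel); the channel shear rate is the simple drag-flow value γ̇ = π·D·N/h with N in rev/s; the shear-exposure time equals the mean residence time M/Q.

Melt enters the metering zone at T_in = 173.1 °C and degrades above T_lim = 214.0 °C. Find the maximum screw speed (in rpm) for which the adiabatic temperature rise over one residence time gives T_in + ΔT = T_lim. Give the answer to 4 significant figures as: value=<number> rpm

Throughput in SI: Q_s = 275.0 kg/h ÷ 3600 s/h = 0.0763889 kg/s
Mean residence time: t_res = M/Q_s = 1.51 kg / 0.0763889 kg/s = 19.7673 s
Convert to metres: D = 0.1436 m, h = 0.00205 m
ΔT_a = T_lim − T_in = 214.0 °C − 173.1 °C = 40.9 K
γ̇_max² = ΔT_a·ρ·cp/(η·t_res) = 40.9·1208·2594/(1715·19.7673) = 3780.5 s⁻²
γ̇_max = √3780.5 = 61.4858 s⁻¹
Solve γ̇ = πDN/h for N: N_max = γ̇_max·h/(π·D) = 61.4858 × 0.00205 / (π × 0.1436) = 0.279399 rev/s = 16.7639 rpm

value=16.76 rpm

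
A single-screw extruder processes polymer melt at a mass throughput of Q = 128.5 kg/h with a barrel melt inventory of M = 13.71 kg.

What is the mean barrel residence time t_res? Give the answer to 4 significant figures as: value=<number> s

Throughput in SI: Q_s = 128.5 kg/h ÷ 3600 s/h = 0.0356944 kg/s
t_res = M / Q_s = 13.71 ÷ 0.0356944 = 384.093 s

value=384.1 s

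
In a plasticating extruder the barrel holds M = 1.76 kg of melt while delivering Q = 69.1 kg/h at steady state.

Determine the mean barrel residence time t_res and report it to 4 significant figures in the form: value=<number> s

Convert throughput: Q = 69.1 kg/h = 69.1/3600 = 0.0191944 kg/s
Mean residence time: t_res = M/Q_s = 1.76 kg / 0.0191944 kg/s = 91.6932 s

value=91.69 s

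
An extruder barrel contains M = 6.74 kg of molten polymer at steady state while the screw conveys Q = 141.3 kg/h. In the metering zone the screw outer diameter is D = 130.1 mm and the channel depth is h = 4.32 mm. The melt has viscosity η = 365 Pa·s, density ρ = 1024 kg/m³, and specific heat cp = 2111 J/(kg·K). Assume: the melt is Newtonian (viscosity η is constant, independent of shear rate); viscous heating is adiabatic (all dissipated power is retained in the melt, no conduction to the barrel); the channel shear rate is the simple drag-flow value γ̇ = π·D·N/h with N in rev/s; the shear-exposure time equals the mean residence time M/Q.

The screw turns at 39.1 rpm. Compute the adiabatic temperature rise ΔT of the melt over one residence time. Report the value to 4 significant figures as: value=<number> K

Q_s = Q / 3600 = 141.3 / 3600 = 0.03925 kg/s
t_res = M / Q_s = 6.74 ÷ 0.03925 = 171.72 s
Geometry in metres: D = 130.1 mm → 0.1301 m, h = 4.32 mm → 0.00432 m; screw speed N = 39.1 rpm = 0.651667 rev/s
γ̇ = π·D·N / h = π · 0.1301 · 0.651667 / 0.00432 = 61.6551 s⁻¹
Adiabatic rise: ΔT = η γ̇² t_res / (ρ cp) = 365·(61.6551)²·171.72 / (1024·2111) = 110.221 K

value=110.2 K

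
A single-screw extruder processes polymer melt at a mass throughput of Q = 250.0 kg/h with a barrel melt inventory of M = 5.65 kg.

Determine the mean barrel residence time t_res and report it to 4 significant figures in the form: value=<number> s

value=81.36 s

Q_s = Q / 3600 = 250.0 / 3600 = 0.0694444 kg/s
t_res = M / Q_s = 5.65 ÷ 0.0694444 = 81.36 s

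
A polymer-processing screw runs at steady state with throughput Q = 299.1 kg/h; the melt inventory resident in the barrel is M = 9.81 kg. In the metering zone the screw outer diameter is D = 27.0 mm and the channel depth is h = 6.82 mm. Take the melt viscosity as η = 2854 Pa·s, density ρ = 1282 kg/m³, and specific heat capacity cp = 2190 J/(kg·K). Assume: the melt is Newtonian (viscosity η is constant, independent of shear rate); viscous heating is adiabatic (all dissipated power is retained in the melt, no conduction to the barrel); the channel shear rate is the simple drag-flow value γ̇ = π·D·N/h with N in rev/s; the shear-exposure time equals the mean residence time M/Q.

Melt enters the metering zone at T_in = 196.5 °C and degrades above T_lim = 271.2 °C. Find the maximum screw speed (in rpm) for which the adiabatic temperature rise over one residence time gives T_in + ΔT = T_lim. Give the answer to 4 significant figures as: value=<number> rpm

Convert throughput: Q = 299.1 kg/h = 299.1/3600 = 0.0830833 kg/s
t_res = M / Q_s = 9.81 / 0.0830833 = 118.074 s
D = 27.0 mm = 0.027 m;  h = 6.82 mm = 0.00682 m
ΔT_a = T_lim − T_in = 271.2 °C − 196.5 °C = 74.7 K
γ̇_max² = ΔT_a·ρ·cp / (η·t_res) = [74.7 × 1282 × 2190] / [2854 × 118.074] = 622.363 s⁻²
Take the square root: γ̇_max = √(622.363) = 24.9472 s⁻¹
N_max = γ̇_max·h / (π·D) = 24.9472 · 0.00682 / (π · 0.027) = 2.00582 rev/s = 120.349 rpm

value=120.3 rpm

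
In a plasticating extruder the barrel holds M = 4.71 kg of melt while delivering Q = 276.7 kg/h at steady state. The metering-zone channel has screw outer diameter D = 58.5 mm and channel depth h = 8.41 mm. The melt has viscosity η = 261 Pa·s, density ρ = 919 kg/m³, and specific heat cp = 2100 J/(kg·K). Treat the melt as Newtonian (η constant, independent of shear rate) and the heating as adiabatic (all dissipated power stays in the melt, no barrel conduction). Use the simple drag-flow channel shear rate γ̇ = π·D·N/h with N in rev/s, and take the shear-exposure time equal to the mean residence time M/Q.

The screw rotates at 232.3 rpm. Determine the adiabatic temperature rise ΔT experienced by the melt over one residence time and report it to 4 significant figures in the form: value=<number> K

Convert throughput: Q = 276.7 kg/h = 276.7/3600 = 0.0768611 kg/s
t_res = M / Q_s = 4.71 / 0.0768611 = 61.2794 s
D = 58.5 mm = 0.0585 m;  h = 8.41 mm = 0.00841 m;  N = 232.3 rpm / 60 = 3.87167 rev/s
γ̇ = π·D·N / h = π · 0.0585 · 3.87167 / 0.00841 = 84.6073 s⁻¹
Adiabatic rise: ΔT = η γ̇² t_res / (ρ cp) = 261·(84.6073)²·61.2794 / (919·2100) = 59.3247 K

value=59.32 K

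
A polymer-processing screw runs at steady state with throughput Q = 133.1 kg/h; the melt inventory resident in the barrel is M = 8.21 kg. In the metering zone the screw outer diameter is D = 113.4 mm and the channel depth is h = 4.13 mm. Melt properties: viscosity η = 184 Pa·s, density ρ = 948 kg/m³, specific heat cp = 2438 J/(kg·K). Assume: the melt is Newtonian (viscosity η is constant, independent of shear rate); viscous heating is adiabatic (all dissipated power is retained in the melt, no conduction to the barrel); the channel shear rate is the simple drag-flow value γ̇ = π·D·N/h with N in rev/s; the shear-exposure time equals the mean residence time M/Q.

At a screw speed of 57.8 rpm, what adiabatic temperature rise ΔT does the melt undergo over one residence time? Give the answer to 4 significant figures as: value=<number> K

Q_s = Q / 3600 = 133.1 / 3600 = 0.0369722 kg/s
Mean residence time: t_res = M/Q_s = 8.21 kg / 0.0369722 kg/s = 222.059 s
D = 113.4 mm = 0.1134 m;  h = 4.13 mm = 0.00413 m;  N = 57.8 rpm / 60 = 0.963333 rev/s
γ̇ = π D N / h = (π)(0.1134)(0.963333) / 0.00413 = 83.0978 s⁻¹
ΔT = η·γ̇²·t_res / (ρ·cp) = 184 · (83.0978)² · 222.059 / (948 · 2438) = 122.074 K

value=122.1 K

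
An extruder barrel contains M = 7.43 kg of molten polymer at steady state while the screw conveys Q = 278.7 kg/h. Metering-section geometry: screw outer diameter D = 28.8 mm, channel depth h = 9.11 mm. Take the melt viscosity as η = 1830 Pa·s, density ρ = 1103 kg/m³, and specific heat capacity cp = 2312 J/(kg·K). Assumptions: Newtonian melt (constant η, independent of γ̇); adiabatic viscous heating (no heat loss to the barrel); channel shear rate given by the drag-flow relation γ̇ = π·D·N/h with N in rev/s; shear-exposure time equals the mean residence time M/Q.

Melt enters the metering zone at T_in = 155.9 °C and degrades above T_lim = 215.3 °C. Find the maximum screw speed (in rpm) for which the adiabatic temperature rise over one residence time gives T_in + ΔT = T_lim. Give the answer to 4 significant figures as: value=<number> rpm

value=177.4 rpm

Convert throughput: Q = 278.7 kg/h = 278.7/3600 = 0.0774167 kg/s
t_res = M / Q_s = 7.43 ÷ 0.0774167 = 95.9742 s
D = 28.8 mm = 0.0288 m;  h = 9.11 mm = 0.00911 m
ΔT_a = T_lim − T_in = 215.3 − 155.9 = 59.4 K
Invert ΔT = ηγ̇²t_res/(ρcp) for γ̇: γ̇_max² = ΔT_a ρ cp / (η t_res) = 59.4·1103·2312 / (1830·95.9742) = 862.471 s⁻²
Take the square root: γ̇_max = √(862.471) = 29.3679 s⁻¹
N_max = γ̇_max h / (πD) = 29.3679·0.00911/(π·0.0288) = 2.95698 rev/s → ×60 = 177.419 rpm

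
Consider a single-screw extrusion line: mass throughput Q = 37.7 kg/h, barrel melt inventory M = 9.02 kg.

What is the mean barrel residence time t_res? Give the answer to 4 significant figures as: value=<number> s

Convert throughput: Q = 37.7 kg/h = 37.7/3600 = 0.0104722 kg/s
Mean residence time: t_res = M/Q_s = 9.02 kg / 0.0104722 kg/s = 861.326 s

value=861.3 s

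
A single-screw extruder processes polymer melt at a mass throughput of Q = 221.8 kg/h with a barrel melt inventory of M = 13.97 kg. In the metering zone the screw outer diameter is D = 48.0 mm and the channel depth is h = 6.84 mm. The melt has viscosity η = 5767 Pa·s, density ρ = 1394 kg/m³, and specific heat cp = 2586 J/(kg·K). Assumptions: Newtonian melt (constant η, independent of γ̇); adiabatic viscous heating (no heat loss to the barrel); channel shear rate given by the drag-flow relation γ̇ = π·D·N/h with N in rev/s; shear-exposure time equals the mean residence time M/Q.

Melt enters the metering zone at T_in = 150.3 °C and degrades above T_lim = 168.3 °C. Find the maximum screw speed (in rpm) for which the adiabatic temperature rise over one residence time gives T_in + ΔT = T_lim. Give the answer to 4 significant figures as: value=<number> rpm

value=19.17 rpm

Q_s = Q / 3600 = 221.8 / 3600 = 0.0616111 kg/s
t_res = M / Q_s = 13.97 / 0.0616111 = 226.745 s
Convert to metres: D = 0.048 m, h = 0.00684 m
Allowable rise: ΔT_a = T_lim − T_in = 168.3 − 150.3 = 18 K
Invert ΔT = ηγ̇²t_res/(ρcp) for γ̇: γ̇_max² = ΔT_a ρ cp / (η t_res) = 18·1394·2586 / (5767·226.745) = 49.6223 s⁻²
Take the square root: γ̇_max = √(49.6223) = 7.04431 s⁻¹
N_max = γ̇_max h / (πD) = 7.04431·0.00684/(π·0.048) = 0.319524 rev/s → ×60 = 19.1714 rpm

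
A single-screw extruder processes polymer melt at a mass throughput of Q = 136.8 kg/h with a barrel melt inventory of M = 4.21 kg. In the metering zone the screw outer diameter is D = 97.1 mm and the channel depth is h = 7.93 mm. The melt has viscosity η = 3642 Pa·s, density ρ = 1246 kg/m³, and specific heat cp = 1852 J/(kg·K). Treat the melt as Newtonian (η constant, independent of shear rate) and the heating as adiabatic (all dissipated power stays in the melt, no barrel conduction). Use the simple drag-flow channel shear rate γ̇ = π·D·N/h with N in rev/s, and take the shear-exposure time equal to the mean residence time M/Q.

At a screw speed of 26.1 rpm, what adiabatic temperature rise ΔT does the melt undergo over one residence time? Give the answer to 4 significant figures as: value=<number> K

Q_s = Q / 3600 = 136.8 / 3600 = 0.038 kg/s
Mean residence time: t_res = M/Q_s = 4.21 kg / 0.038 kg/s = 110.789 s
Convert to SI: D = 0.0971 m, h = 0.00793 m, N = 26.1/60 = 0.435 rev/s
γ̇ = π·D·N / h = π · 0.0971 · 0.435 / 0.00793 = 16.7334 s⁻¹
Adiabatic rise: ΔT = η γ̇² t_res / (ρ cp) = 3642·(16.7334)²·110.789 / (1246·1852) = 48.9609 K

value=48.96 K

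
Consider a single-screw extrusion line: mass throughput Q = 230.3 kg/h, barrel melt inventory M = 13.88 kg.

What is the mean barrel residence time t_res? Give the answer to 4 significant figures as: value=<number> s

Q_s = Q / 3600 = 230.3 / 3600 = 0.0639722 kg/s
Mean residence time: t_res = M/Q_s = 13.88 kg / 0.0639722 kg/s = 216.969 s

value=217.0 s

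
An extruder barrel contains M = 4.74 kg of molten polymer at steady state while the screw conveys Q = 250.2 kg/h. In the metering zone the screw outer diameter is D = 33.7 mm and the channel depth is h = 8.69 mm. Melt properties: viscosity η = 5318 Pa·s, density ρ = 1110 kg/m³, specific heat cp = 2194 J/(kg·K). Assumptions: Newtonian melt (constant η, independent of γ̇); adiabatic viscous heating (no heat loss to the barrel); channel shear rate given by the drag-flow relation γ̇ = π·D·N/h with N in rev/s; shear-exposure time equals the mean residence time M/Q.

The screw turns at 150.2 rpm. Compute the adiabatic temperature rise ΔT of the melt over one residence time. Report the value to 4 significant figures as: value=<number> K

Throughput in SI: Q_s = 250.2 kg/h ÷ 3600 s/h = 0.0695 kg/s
Mean residence time: t_res = M/Q_s = 4.74 kg / 0.0695 kg/s = 68.2014 s
Convert to SI: D = 0.0337 m, h = 0.00869 m, N = 150.2/60 = 2.50333 rev/s
γ̇ = π D N / h = (π)(0.0337)(2.50333) / 0.00869 = 30.4985 s⁻¹
ΔT = η·γ̇²·t_res/(ρ·cp) = [5318 × 30.4985² × 68.2014] / [1110 × 2194] = 138.529 K

value=138.5 K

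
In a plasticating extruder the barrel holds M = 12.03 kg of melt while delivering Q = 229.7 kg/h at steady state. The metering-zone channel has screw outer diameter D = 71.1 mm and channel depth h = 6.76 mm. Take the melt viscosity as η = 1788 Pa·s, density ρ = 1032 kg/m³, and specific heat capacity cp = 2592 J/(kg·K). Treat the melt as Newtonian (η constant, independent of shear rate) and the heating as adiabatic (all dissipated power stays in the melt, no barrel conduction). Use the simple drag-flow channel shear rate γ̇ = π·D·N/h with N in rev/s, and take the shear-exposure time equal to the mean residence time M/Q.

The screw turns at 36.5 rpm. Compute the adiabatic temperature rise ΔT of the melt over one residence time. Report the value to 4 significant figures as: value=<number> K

Q_s = Q / 3600 = 229.7 / 3600 = 0.0638056 kg/s
t_res = M / Q_s = 12.03 ÷ 0.0638056 = 188.542 s
Geometry in metres: D = 71.1 mm → 0.0711 m, h = 6.76 mm → 0.00676 m; screw speed N = 36.5 rpm = 0.608333 rev/s
Shear rate: γ̇ = πDN/h = π·0.0711·0.608333/0.00676 = 20.1008 s⁻¹
ΔT = η·γ̇²·t_res / (ρ·cp) = 1788 · (20.1008)² · 188.542 / (1032 · 2592) = 50.92 K

value=50.92 K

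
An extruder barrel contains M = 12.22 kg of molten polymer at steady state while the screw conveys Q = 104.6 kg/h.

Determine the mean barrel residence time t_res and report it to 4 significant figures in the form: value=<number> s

value=420.6 s

Q_s = Q / 3600 = 104.6 / 3600 = 0.0290556 kg/s
t_res = M / Q_s = 12.22 ÷ 0.0290556 = 420.574 s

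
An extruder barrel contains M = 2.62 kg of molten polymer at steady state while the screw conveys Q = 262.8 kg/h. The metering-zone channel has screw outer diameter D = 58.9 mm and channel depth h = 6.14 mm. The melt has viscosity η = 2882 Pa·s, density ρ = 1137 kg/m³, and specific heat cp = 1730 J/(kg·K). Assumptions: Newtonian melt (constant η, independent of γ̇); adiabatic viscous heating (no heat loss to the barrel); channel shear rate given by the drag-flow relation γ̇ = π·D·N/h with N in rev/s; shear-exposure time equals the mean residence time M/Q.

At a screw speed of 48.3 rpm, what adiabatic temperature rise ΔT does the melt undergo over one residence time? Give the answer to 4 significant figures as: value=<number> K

value=30.95 K

Throughput in SI: Q_s = 262.8 kg/h ÷ 3600 s/h = 0.073 kg/s
Mean residence time: t_res = M/Q_s = 2.62 kg / 0.073 kg/s = 35.8904 s
D = 58.9 mm = 0.0589 m;  h = 6.14 mm = 0.00614 m;  N = 48.3 rpm / 60 = 0.805 rev/s
γ̇ = π D N / h = (π)(0.0589)(0.805) / 0.00614 = 24.2601 s⁻¹
ΔT = η·γ̇²·t_res/(ρ·cp) = [2882 × 24.2601² × 35.8904] / [1137 × 1730] = 30.9493 K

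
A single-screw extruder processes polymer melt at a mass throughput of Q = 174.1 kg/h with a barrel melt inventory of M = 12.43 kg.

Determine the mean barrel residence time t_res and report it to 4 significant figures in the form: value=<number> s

Q_s = Q / 3600 = 174.1 / 3600 = 0.0483611 kg/s
t_res = M / Q_s = 12.43 ÷ 0.0483611 = 257.025 s

value=257.0 s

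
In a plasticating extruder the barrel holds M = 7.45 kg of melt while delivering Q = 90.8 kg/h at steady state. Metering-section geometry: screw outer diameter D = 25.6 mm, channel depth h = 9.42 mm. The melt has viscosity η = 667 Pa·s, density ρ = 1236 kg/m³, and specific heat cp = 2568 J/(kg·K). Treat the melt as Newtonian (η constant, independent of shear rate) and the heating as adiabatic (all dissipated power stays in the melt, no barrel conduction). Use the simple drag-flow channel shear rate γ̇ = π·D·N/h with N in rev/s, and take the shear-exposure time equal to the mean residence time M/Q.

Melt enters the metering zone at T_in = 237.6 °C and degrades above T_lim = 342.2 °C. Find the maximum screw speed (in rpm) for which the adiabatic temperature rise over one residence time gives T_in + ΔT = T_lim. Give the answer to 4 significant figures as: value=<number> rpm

Convert throughput: Q = 90.8 kg/h = 90.8/3600 = 0.0252222 kg/s
t_res = M / Q_s = 7.45 ÷ 0.0252222 = 295.374 s
D = 25.6 mm = 0.0256 m;  h = 9.42 mm = 0.00942 m
ΔT_a = T_lim − T_in = 342.2 °C − 237.6 °C = 104.6 K
γ̇_max² = ΔT_a·ρ·cp / (η·t_res) = [104.6 × 1236 × 2568] / [667 × 295.374] = 1685.18 s⁻²
Take the square root: γ̇_max = √(1685.18) = 41.0509 s⁻¹
Solve γ̇ = πDN/h for N: N_max = γ̇_max·h/(π·D) = 41.0509 × 0.00942 / (π × 0.0256) = 4.80822 rev/s = 288.493 rpm

value=288.5 rpm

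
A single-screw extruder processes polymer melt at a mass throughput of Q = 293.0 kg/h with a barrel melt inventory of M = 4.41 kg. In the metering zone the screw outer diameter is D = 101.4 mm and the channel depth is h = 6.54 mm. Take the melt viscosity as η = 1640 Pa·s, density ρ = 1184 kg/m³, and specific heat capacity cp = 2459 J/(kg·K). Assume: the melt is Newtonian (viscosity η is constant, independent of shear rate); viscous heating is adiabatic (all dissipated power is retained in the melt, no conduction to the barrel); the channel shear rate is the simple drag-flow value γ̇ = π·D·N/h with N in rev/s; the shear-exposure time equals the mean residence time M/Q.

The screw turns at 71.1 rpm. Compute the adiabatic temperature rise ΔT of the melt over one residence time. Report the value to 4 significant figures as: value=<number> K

Convert throughput: Q = 293.0 kg/h = 293.0/3600 = 0.0813889 kg/s
t_res = M / Q_s = 4.41 ÷ 0.0813889 = 54.1843 s
D = 101.4 mm = 0.1014 m;  h = 6.54 mm = 0.00654 m;  N = 71.1 rpm / 60 = 1.185 rev/s
γ̇ = π D N / h = (π)(0.1014)(1.185) / 0.00654 = 57.7203 s⁻¹
Adiabatic rise: ΔT = η γ̇² t_res / (ρ cp) = 1640·(57.7203)²·54.1843 / (1184·2459) = 101.687 K

value=101.7 K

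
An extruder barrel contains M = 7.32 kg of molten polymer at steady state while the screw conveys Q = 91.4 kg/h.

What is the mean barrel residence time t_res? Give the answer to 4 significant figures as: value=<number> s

Convert throughput: Q = 91.4 kg/h = 91.4/3600 = 0.0253889 kg/s
t_res = M / Q_s = 7.32 ÷ 0.0253889 = 288.315 s

value=288.3 s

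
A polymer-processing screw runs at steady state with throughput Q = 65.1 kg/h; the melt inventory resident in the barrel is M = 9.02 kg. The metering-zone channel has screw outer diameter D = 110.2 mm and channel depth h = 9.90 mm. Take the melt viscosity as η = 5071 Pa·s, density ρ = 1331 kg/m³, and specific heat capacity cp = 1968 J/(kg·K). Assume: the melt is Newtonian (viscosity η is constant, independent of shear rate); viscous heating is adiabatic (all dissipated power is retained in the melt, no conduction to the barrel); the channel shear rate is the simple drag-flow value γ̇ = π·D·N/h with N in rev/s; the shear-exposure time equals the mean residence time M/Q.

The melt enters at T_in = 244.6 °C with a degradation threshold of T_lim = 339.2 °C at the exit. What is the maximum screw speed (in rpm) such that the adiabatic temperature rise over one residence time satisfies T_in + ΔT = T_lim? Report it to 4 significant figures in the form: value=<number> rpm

Throughput in SI: Q_s = 65.1 kg/h ÷ 3600 s/h = 0.0180833 kg/s
t_res = M / Q_s = 9.02 / 0.0180833 = 498.802 s
Geometry in SI: D = 110.2 mm → 0.1102 m, h = 9.90 mm → 0.0099 m
Allowable rise: ΔT_a = T_lim − T_in = 339.2 − 244.6 = 94.6 K
γ̇_max² = ΔT_a·ρ·cp/(η·t_res) = 94.6·1331·1968/(5071·498.802) = 97.9654 s⁻²
Take the square root: γ̇_max = √(97.9654) = 9.89775 s⁻¹
N_max = γ̇_max h / (πD) = 9.89775·0.0099/(π·0.1102) = 0.283035 rev/s → ×60 = 16.9821 rpm

value=16.98 rpm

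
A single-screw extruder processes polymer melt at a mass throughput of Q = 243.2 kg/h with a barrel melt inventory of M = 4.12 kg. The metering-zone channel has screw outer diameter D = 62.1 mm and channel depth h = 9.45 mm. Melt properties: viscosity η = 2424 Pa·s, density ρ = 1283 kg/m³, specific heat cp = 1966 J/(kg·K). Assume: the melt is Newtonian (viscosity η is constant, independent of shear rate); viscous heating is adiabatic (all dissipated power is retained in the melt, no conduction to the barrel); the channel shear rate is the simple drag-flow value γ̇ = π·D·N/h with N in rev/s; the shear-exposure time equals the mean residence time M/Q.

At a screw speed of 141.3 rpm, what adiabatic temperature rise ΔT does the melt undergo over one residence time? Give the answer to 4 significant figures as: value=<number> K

value=138.5 K

Throughput in SI: Q_s = 243.2 kg/h ÷ 3600 s/h = 0.0675556 kg/s
Mean residence time: t_res = M/Q_s = 4.12 kg / 0.0675556 kg/s = 60.9868 s
Convert to SI: D = 0.0621 m, h = 0.00945 m, N = 141.3/60 = 2.355 rev/s
Shear rate: γ̇ = πDN/h = π·0.0621·2.355/0.00945 = 48.6184 s⁻¹
ΔT = η·γ̇²·t_res/(ρ·cp) = [2424 × 48.6184² × 60.9868] / [1283 × 1966] = 138.535 K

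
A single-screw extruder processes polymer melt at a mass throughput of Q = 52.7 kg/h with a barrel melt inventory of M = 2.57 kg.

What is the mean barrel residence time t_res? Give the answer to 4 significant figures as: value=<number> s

value=175.6 s

Convert throughput: Q = 52.7 kg/h = 52.7/3600 = 0.0146389 kg/s
Mean residence time: t_res = M/Q_s = 2.57 kg / 0.0146389 kg/s = 175.56 s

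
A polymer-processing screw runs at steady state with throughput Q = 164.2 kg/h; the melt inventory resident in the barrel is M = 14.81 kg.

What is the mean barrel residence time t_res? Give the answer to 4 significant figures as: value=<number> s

value=324.7 s

Q_s = Q / 3600 = 164.2 / 3600 = 0.0456111 kg/s
Mean residence time: t_res = M/Q_s = 14.81 kg / 0.0456111 kg/s = 324.702 s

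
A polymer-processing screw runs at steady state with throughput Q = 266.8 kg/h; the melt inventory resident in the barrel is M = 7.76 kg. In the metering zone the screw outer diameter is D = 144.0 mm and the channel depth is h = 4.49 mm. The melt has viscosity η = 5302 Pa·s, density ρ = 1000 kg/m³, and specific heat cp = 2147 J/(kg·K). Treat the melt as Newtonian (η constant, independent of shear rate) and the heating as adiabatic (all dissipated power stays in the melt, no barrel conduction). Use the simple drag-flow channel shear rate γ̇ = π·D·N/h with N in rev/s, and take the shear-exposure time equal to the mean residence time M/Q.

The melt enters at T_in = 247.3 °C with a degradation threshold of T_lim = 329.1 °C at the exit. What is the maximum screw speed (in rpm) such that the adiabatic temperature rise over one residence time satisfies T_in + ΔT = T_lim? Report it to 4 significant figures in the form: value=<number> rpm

value=10.59 rpm

Convert throughput: Q = 266.8 kg/h = 266.8/3600 = 0.0741111 kg/s
Mean residence time: t_res = M/Q_s = 7.76 kg / 0.0741111 kg/s = 104.708 s
D = 144.0 mm = 0.144 m;  h = 4.49 mm = 0.00449 m
ΔT_a = T_lim − T_in = 329.1 °C − 247.3 °C = 81.8 K
Invert ΔT = ηγ̇²t_res/(ρcp) for γ̇: γ̇_max² = ΔT_a ρ cp / (η t_res) = 81.8·1000·2147 / (5302·104.708) = 316.35 s⁻²
Take the square root: γ̇_max = √(316.35) = 17.7862 s⁻¹
Solve γ̇ = πDN/h for N: N_max = γ̇_max·h/(π·D) = 17.7862 × 0.00449 / (π × 0.144) = 0.17653 rev/s = 10.5918 rpm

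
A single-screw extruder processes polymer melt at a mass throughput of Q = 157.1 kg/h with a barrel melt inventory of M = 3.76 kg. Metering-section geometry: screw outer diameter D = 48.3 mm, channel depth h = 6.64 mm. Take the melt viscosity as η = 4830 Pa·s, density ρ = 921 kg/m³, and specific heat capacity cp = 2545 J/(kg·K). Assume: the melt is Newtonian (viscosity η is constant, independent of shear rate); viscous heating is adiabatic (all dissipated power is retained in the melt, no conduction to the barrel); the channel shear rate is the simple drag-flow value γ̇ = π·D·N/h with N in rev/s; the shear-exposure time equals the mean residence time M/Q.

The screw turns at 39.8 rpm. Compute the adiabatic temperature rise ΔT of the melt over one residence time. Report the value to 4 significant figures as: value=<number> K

Throughput in SI: Q_s = 157.1 kg/h ÷ 3600 s/h = 0.0436389 kg/s
t_res = M / Q_s = 3.76 ÷ 0.0436389 = 86.1617 s
Geometry in metres: D = 48.3 mm → 0.0483 m, h = 6.64 mm → 0.00664 m; screw speed N = 39.8 rpm = 0.663333 rev/s
γ̇ = π D N / h = (π)(0.0483)(0.663333) / 0.00664 = 15.1587 s⁻¹
Adiabatic rise: ΔT = η γ̇² t_res / (ρ cp) = 4830·(15.1587)²·86.1617 / (921·2545) = 40.7977 K

value=40.80 K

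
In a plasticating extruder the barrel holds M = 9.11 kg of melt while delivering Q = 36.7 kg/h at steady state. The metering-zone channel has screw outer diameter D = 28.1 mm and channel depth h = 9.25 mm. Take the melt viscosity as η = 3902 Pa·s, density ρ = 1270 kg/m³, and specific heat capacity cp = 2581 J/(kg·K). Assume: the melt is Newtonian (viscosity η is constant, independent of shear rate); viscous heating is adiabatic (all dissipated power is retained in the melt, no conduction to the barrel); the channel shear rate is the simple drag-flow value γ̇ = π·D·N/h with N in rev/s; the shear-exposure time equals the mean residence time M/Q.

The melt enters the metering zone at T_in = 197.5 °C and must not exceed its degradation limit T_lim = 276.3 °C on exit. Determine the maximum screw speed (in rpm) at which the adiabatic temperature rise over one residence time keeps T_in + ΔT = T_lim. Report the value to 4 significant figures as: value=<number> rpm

value=54.11 rpm

Q_s = Q / 3600 = 36.7 / 3600 = 0.0101944 kg/s
Mean residence time: t_res = M/Q_s = 9.11 kg / 0.0101944 kg/s = 893.624 s
Convert to metres: D = 0.0281 m, h = 0.00925 m
Allowable rise: ΔT_a = T_lim − T_in = 276.3 − 197.5 = 78.8 K
γ̇_max² = ΔT_a·ρ·cp/(η·t_res) = 78.8·1270·2581/(3902·893.624) = 74.0757 s⁻²
γ̇_max = √74.0757 = 8.60673 s⁻¹
N_max = γ̇_max h / (πD) = 8.60673·0.00925/(π·0.0281) = 0.901827 rev/s → ×60 = 54.1096 rpm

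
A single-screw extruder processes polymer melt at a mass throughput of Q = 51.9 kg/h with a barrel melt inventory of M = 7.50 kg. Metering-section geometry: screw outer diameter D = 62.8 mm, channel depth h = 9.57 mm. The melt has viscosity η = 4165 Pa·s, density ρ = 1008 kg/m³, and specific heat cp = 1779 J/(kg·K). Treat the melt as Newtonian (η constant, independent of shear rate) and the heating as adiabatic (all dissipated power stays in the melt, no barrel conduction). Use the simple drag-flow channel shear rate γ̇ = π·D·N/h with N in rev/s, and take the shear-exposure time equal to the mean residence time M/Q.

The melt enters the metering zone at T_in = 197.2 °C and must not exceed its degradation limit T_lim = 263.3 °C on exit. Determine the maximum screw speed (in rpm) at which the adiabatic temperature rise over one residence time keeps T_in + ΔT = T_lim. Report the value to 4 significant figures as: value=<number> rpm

value=21.53 rpm

Q_s = Q / 3600 = 51.9 / 3600 = 0.0144167 kg/s
t_res = M / Q_s = 7.50 ÷ 0.0144167 = 520.231 s
Geometry in SI: D = 62.8 mm → 0.0628 m, h = 9.57 mm → 0.00957 m
ΔT_a = T_lim − T_in = 263.3 − 197.2 = 66.1 K
Invert ΔT = ηγ̇²t_res/(ρcp) for γ̇: γ̇_max² = ΔT_a ρ cp / (η t_res) = 66.1·1008·1779 / (4165·520.231) = 54.7049 s⁻²
γ̇_max = sqrt(54.7049) = 7.39628 s⁻¹
Solve γ̇ = πDN/h for N: N_max = γ̇_max·h/(π·D) = 7.39628 × 0.00957 / (π × 0.0628) = 0.35877 rev/s = 21.5262 rpm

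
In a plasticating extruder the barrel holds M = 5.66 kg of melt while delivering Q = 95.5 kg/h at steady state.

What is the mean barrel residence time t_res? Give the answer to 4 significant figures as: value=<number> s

value=213.4 s

Convert throughput: Q = 95.5 kg/h = 95.5/3600 = 0.0265278 kg/s
t_res = M / Q_s = 5.66 ÷ 0.0265278 = 213.361 s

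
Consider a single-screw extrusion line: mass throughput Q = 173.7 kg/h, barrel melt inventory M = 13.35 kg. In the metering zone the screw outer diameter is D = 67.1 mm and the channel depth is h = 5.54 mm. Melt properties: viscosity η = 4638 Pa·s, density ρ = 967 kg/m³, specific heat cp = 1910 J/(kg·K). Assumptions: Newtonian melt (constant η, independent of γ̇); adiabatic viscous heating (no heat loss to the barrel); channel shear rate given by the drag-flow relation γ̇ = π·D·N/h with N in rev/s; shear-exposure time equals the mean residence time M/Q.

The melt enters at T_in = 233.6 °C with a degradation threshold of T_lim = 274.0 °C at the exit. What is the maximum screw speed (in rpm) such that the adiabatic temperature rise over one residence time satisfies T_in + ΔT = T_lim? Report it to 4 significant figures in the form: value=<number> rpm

Throughput in SI: Q_s = 173.7 kg/h ÷ 3600 s/h = 0.04825 kg/s
Mean residence time: t_res = M/Q_s = 13.35 kg / 0.04825 kg/s = 276.684 s
D = 67.1 mm = 0.0671 m;  h = 5.54 mm = 0.00554 m
ΔT_a = T_lim − T_in = 274.0 − 233.6 = 40.4 K
γ̇_max² = ΔT_a·ρ·cp/(η·t_res) = 40.4·967·1910/(4638·276.684) = 58.1469 s⁻²
γ̇_max = √58.1469 = 7.62541 s⁻¹
Solve γ̇ = πDN/h for N: N_max = γ̇_max·h/(π·D) = 7.62541 × 0.00554 / (π × 0.0671) = 0.200401 rev/s = 12.0241 rpm

value=12.02 rpm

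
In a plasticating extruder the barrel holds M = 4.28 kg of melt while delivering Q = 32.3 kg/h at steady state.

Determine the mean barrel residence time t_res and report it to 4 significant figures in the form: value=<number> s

Throughput in SI: Q_s = 32.3 kg/h ÷ 3600 s/h = 0.00897222 kg/s
t_res = M / Q_s = 4.28 ÷ 0.00897222 = 477.028 s

value=477.0 s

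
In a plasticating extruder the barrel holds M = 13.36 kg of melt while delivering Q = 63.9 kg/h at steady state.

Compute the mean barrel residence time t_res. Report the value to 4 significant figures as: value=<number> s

value=752.7 s

Throughput in SI: Q_s = 63.9 kg/h ÷ 3600 s/h = 0.01775 kg/s
t_res = M / Q_s = 13.36 / 0.01775 = 752.676 s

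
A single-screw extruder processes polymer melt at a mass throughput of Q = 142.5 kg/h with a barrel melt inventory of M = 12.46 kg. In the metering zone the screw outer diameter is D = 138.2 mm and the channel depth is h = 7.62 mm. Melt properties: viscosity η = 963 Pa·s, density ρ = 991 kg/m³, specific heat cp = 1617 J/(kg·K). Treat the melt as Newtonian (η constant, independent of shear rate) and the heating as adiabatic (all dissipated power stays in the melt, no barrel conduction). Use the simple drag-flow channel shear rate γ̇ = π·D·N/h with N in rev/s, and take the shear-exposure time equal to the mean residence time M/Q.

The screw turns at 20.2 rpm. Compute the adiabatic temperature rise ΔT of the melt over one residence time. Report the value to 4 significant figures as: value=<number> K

value=69.61 K

Throughput in SI: Q_s = 142.5 kg/h ÷ 3600 s/h = 0.0395833 kg/s
t_res = M / Q_s = 12.46 ÷ 0.0395833 = 314.779 s
D = 138.2 mm = 0.1382 m;  h = 7.62 mm = 0.00762 m;  N = 20.2 rpm / 60 = 0.336667 rev/s
γ̇ = π·D·N / h = π · 0.1382 · 0.336667 / 0.00762 = 19.1824 s⁻¹
ΔT = η·γ̇²·t_res / (ρ·cp) = 963 · (19.1824)² · 314.779 / (991 · 1617) = 69.6072 K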